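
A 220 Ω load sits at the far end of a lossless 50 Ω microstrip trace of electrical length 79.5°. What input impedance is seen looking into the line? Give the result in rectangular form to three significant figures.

Z_in ≈ 11.7 − j8.77 Ω

tan(βl) = tan(79.5°) = 5.4
Z_in = Z_0·(Z_L + jZ_0·tanβl)/(Z_0 + jZ_L·tanβl)
     = 50·(220 + j270)/(50 + j1190)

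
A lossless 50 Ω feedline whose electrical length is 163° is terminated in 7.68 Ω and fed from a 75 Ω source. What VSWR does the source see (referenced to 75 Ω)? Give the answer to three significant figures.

tan(βl) = -0.306
Z_in = Z_0·(Z_L + jZ_0·tanβl)/(Z_0 + jZ_L·tanβl) = 8.38 − j14.9 Ω
Γ_s = (Z_in − Z_s)/(Z_in + Z_s) = (-66.6 − j14.9)/(83.4 − j14.9), |Γ_s| = 0.806
VSWR = (1 + |Γ_s|)/(1 − |Γ_s|)

VSWR ≈ 9.31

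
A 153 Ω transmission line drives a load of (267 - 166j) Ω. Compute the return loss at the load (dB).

RL ≈ 7.02 dB

Γ = (114 − j166)/(420 − j166), |Γ| = 0.446
RL = −20·log₁₀|Γ| = −20·log₁₀(0.446)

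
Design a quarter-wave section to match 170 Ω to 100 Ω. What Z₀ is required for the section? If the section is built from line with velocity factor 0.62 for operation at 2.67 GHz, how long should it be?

Z_qwt = √(Z_0·R_L) = √(100 × 170) = √17000
λ = 0.62·c/f = 0.0697 m, so l = λ/4 = 0.0174 m

Z_qwt ≈ 130 Ω; length ≈ 1.74 cm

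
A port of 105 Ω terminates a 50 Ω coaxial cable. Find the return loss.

Γ = (105 − 50)/(105 + 50) = 0.355
RL = −20·log₁₀|Γ| = −20·log₁₀(0.355)

RL ≈ 9 dB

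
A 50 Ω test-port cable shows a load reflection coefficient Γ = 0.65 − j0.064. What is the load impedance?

Z_L ≈ 226 − j50.6 Ω

Z_L = Z_0·(1 + Γ)/(1 − Γ) = 50·(1.65 − j0.064)/(0.35 + j0.064)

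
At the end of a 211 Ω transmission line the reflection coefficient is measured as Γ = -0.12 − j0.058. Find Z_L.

Z_L = Z_0·(1 + Γ)/(1 − Γ) = 211·(0.88 − j0.058)/(1.12 + j0.058)

Z_L ≈ 165 − j19.5 Ω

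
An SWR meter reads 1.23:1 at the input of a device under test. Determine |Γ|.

|Γ| = (S − 1)/(S + 1) = (1.23 − 1)/(1.23 + 1) = 0.23/2.23

|Γ| ≈ 0.103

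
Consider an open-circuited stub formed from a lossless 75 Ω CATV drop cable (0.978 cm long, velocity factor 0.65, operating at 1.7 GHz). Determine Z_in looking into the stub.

λ = v/f = 0.65·c / 1.7 GHz = 0.115 m
βl = 2π·l/λ = 2π × 0.0853 = 30.7°
tan(βl) = 0.594
For an open-circuited stub, Z_in = −jZ_0·cot(βl) = −jZ_0/tan(βl)

Z_in ≈ −j126 Ω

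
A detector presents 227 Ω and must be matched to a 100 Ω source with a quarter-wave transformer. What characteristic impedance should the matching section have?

Z_qwt ≈ 151 Ω

Z_qwt = √(Z_0·R_L) = √(100 × 227) = √22700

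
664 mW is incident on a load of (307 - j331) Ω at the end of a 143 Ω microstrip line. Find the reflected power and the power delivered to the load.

|Γ| = |(164 − j331)/(450 − j331)| = 0.661
|Γ|² = 0.437
P_refl = |Γ|²·P_inc = 290 mW, P_del = (1 − |Γ|²)·P_inc = 374 mW

P_reflected ≈ 290 mW; P_delivered ≈ 374 mW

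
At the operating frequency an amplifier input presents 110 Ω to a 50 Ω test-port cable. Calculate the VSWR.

For a purely resistive load, VSWR = R_L/Z_0 or Z_0/R_L (whichever > 1) = 110/50

VSWR ≈ 2.2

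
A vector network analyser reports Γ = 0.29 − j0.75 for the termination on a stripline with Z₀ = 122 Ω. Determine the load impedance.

Z_L ≈ 40.4 − j172 Ω

Z_L = Z_0·(1 + Γ)/(1 − Γ) = 122·(1.29 − j0.75)/(0.71 + j0.75)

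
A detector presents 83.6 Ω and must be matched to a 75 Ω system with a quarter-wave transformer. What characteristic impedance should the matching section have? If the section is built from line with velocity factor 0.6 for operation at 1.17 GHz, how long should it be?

Z_qwt ≈ 79.2 Ω; length ≈ 3.85 cm

Z_qwt = √(Z_0·R_L) = √(75 × 83.6) = √6270
λ = 0.6·c/f = 0.154 m, so l = λ/4 = 0.0385 m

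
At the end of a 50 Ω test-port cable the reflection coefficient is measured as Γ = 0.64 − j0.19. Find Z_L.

Z_L ≈ 167 − j115 Ω

Z_L = Z_0·(1 + Γ)/(1 − Γ) = 50·(1.64 − j0.19)/(0.36 + j0.19)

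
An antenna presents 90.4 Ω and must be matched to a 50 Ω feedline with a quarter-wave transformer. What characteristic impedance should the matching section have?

Z_qwt = √(Z_0·R_L) = √(50 × 90.4) = √4520

Z_qwt ≈ 67.2 Ω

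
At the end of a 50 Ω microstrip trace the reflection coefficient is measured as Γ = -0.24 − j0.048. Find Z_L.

Z_L = Z_0·(1 + Γ)/(1 − Γ) = 50·(0.76 − j0.048)/(1.24 + j0.048)

Z_L ≈ 30.5 − j3.12 Ω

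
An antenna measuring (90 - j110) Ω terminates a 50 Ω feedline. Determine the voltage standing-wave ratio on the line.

Γ = (Z_L − Z_0)/(Z_L + Z_0) = (40 − j110)/(140 − j110)
|Γ| = 117/178 = 0.657
VSWR = (1 + |Γ|)/(1 − |Γ|) = 1.66/0.343

VSWR ≈ 4.84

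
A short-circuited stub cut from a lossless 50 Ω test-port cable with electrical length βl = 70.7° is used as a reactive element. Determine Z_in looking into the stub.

Z_in ≈ +j143 Ω

tan(βl) = 2.86
For a short-circuited stub, Z_in = jZ_0·tan(βl)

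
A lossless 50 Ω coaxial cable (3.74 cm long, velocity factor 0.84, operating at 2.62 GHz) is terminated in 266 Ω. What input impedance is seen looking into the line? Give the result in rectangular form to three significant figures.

λ = v/f = 0.84·c / 2.62 GHz = 0.0962 m
βl = 2π·l/λ = 2π × 0.389 = 140°
tan(βl) = tan(140°) = -0.84
Z_in = Z_0·(Z_L + jZ_0·tanβl)/(Z_0 + jZ_L·tanβl)
     = 50·(266 − j42)/(50 − j223)

Z_in ≈ 21.6 + j54.7 Ω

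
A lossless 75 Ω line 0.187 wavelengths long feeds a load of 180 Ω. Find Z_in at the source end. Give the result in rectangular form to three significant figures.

βl = 2π × 0.187 = 67.3°
tan(βl) = tan(67.3°) = 2.39
Z_in = Z_0·(Z_L + jZ_0·tanβl)/(Z_0 + jZ_L·tanβl)
     = 75·(180 + j179)/(75 + j431)

Z_in ≈ 35.6 − j25.1 Ω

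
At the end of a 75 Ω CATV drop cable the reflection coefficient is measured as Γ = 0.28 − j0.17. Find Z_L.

Z_L ≈ 122 − j46.6 Ω

Z_L = Z_0·(1 + Γ)/(1 − Γ) = 75·(1.28 − j0.17)/(0.72 + j0.17)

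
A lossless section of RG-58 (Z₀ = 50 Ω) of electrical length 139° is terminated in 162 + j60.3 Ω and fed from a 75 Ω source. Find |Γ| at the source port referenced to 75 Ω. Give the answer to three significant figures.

|Γ| ≈ 0.616

tan(βl) = -0.869
Z_in = Z_0·(Z_L + jZ_0·tanβl)/(Z_0 + jZ_L·tanβl) = 23.5 + j40.5 Ω
Γ_s = (Z_in − Z_s)/(Z_in + Z_s) = (-51.5 + j40.5)/(98.5 + j40.5), |Γ_s| = 0.616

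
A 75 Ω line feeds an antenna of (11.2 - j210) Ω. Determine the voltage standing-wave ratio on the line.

Γ = (Z_L − Z_0)/(Z_L + Z_0) = (-63.8 − j210)/(86.2 − j210)
|Γ| = 219/227 = 0.967
VSWR = (1 + |Γ|)/(1 − |Γ|) = 1.97/0.0332

VSWR ≈ 59.3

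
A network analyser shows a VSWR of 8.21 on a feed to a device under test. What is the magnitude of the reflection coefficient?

|Γ| ≈ 0.783

|Γ| = (S − 1)/(S + 1) = (8.21 − 1)/(8.21 + 1) = 7.21/9.21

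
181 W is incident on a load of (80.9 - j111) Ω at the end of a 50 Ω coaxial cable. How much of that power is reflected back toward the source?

|Γ| = |(30.9 − j111)/(130.9 − j111)| = 0.671
|Γ|² = 0.451
P_refl = |Γ|²·P_inc = 81.6 W, P_del = (1 − |Γ|²)·P_inc = 99.4 W

P_reflected ≈ 81.6 W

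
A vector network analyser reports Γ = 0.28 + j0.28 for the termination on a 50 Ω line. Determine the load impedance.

Z_L ≈ 70.6 + j46.9 Ω

Z_L = Z_0·(1 + Γ)/(1 − Γ) = 50·(1.28 + j0.28)/(0.72 − j0.28)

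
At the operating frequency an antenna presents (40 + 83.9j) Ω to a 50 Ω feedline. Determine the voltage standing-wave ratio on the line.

Γ = (Z_L − Z_0)/(Z_L + Z_0) = (-10 + j83.9)/(90 + j83.9)
|Γ| = 84.5/123 = 0.687
VSWR = (1 + |Γ|)/(1 − |Γ|) = 1.69/0.313

VSWR ≈ 5.38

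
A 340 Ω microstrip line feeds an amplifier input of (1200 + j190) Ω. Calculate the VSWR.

VSWR ≈ 3.63

Γ = (Z_L − Z_0)/(Z_L + Z_0) = (860 + j190)/(1540 + j190)
|Γ| = 881/1550 = 0.568
VSWR = (1 + |Γ|)/(1 − |Γ|) = 1.57/0.432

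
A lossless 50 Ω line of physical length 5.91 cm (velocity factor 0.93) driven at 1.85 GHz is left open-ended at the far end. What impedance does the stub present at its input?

λ = v/f = 0.93·c / 1.85 GHz = 0.151 m
βl = 2π·l/λ = 2π × 0.392 = 141°
tan(βl) = -0.808
For an open-ended stub, Z_in = −jZ_0·cot(βl) = −jZ_0/tan(βl)

Z_in ≈ +j61.9 Ω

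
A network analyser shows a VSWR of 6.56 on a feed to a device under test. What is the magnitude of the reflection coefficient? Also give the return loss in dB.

|Γ| ≈ 0.735; return loss ≈ 2.67 dB

|Γ| = (S − 1)/(S + 1) = (6.56 − 1)/(6.56 + 1) = 5.56/7.56
RL = −20·log₁₀|Γ| = −20·log₁₀(0.735)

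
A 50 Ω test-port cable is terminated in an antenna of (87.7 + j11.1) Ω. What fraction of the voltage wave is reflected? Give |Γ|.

Γ = (Z_L − Z_0)/(Z_L + Z_0) = (37.7 + j11.1)/(137.7 + j11.1)
|Γ| = 39.3/138

|Γ| ≈ 0.284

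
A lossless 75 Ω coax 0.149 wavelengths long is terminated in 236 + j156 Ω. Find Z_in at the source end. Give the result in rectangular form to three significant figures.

Z_in ≈ 31.1 − j68.5 Ω

βl = 2π × 0.149 = 53.6°
tan(βl) = tan(53.6°) = 1.36
Z_in = Z_0·(Z_L + jZ_0·tanβl)/(Z_0 + jZ_L·tanβl)
     = 75·(236 + j258)/(-137 + j321)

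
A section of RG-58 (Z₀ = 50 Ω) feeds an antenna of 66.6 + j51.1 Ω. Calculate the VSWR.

VSWR ≈ 2.46

Γ = (Z_L − Z_0)/(Z_L + Z_0) = (16.6 + j51.1)/(116.6 + j51.1)
|Γ| = 53.7/127 = 0.422
VSWR = (1 + |Γ|)/(1 − |Γ|) = 1.42/0.578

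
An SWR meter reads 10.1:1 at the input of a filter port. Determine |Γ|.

|Γ| ≈ 0.82

|Γ| = (S − 1)/(S + 1) = (10.1 − 1)/(10.1 + 1) = 9.1/11.1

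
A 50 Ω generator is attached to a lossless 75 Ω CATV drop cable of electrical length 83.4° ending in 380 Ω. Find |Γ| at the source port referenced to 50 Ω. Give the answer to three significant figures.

|Γ| ≈ 0.549

tan(βl) = 8.64
Z_in = Z_0·(Z_L + jZ_0·tanβl)/(Z_0 + jZ_L·tanβl) = 15 − j8.34 Ω
Γ_s = (Z_in − Z_s)/(Z_in + Z_s) = (-35 − j8.34)/(65 − j8.34), |Γ_s| = 0.549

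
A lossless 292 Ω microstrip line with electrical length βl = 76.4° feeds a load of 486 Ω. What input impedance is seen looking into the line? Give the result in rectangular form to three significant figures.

tan(βl) = tan(76.4°) = 4.13
Z_in = Z_0·(Z_L + jZ_0·tanβl)/(Z_0 + jZ_L·tanβl)
     = 292·(486 + j1210)/(292 + j2010)

Z_in ≈ 182 − j44.2 Ω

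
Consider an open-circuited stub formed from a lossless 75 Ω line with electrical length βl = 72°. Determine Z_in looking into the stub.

tan(βl) = 3.08
For an open-circuited stub, Z_in = −jZ_0·cot(βl) = −jZ_0/tan(βl)

Z_in ≈ −j24.4 Ω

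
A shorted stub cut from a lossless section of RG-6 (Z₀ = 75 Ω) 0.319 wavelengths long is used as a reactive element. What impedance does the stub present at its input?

βl = 2π × 0.319 = 115°
tan(βl) = -2.16
For a shorted stub, Z_in = jZ_0·tan(βl)

Z_in ≈ −j162 Ω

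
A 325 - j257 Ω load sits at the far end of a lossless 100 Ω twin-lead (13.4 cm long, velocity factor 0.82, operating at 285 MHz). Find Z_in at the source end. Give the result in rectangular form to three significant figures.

Z_in ≈ 22.5 − j45.3 Ω

λ = v/f = 0.82·c / 285 MHz = 0.863 m
βl = 2π·l/λ = 2π × 0.155 = 55.9°
tan(βl) = tan(55.9°) = 1.48
Z_in = Z_0·(Z_L + jZ_0·tanβl)/(Z_0 + jZ_L·tanβl)
     = 100·(325 − j109)/(479 + j480)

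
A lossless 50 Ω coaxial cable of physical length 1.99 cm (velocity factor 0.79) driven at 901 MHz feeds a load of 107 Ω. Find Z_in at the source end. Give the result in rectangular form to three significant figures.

Z_in ≈ 61.2 − j41.6 Ω

λ = v/f = 0.79·c / 901 MHz = 0.263 m
βl = 2π·l/λ = 2π × 0.0757 = 27.2°
tan(βl) = tan(27.2°) = 0.515
Z_in = Z_0·(Z_L + jZ_0·tanβl)/(Z_0 + jZ_L·tanβl)
     = 50·(107 + j25.7)/(50 + j55.1)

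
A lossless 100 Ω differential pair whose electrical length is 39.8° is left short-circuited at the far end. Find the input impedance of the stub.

Z_in ≈ +j83.3 Ω

tan(βl) = 0.833
For a short-circuited stub, Z_in = jZ_0·tan(βl)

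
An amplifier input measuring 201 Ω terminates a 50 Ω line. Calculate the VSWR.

VSWR ≈ 4.02

Γ = (201 − 50)/(201 + 50) = 0.602
VSWR = (1 + 0.602)/(1 − 0.602)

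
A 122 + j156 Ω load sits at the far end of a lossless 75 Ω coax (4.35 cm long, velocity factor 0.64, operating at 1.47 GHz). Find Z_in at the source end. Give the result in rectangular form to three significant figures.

λ = v/f = 0.64·c / 1.47 GHz = 0.131 m
βl = 2π·l/λ = 2π × 0.333 = 120°
tan(βl) = tan(120°) = -1.74
Z_in = Z_0·(Z_L + jZ_0·tanβl)/(Z_0 + jZ_L·tanβl)
     = 75·(122 + j25.6)/(346 − j212)

Z_in ≈ 16.7 + j15.8 Ω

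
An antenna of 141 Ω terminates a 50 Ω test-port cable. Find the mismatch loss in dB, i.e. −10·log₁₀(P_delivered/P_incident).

mismatch loss ≈ 1.12 dB

Γ = (141 − 50)/(141 + 50) = 0.476
|Γ|² = 0.227, so P_del/P_inc = 1 − |Γ|² = 0.773
ML = −10·log₁₀(1 − |Γ|²)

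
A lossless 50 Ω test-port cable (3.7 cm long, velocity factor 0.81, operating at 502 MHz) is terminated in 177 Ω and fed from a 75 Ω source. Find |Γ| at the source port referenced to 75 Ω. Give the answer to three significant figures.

|Γ| ≈ 0.504

λ = v/f = 0.81·c / 502 MHz = 0.484 m
βl = 2π·l/λ = 2π × 0.0764 = 27.5°
tan(βl) = 0.521
Z_in = Z_0·(Z_L + jZ_0·tanβl)/(Z_0 + jZ_L·tanβl) = 51.1 − j68.3 Ω
Γ_s = (Z_in − Z_s)/(Z_in + Z_s) = (-23.9 − j68.3)/(126 − j68.3), |Γ_s| = 0.504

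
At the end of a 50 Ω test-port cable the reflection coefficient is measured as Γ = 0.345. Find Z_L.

Z_L = Z_0·(1 + Γ)/(1 − Γ) = 50·(1.34)/(0.655)

Z_L ≈ 103 Ω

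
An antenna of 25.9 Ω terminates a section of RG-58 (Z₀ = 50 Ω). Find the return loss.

RL ≈ 9.96 dB

Γ = (25.9 − 50)/(25.9 + 50) = -0.318
RL = −20·log₁₀|Γ| = −20·log₁₀(0.318)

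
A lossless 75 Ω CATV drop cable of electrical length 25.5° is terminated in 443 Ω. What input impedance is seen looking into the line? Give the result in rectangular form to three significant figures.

tan(βl) = tan(25.5°) = 0.477
Z_in = Z_0·(Z_L + jZ_0·tanβl)/(Z_0 + jZ_L·tanβl)
     = 75·(443 + j35.8)/(75 + j211)

Z_in ≈ 60.8 − j136 Ω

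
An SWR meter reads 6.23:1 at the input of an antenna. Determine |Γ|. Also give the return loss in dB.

|Γ| ≈ 0.723; return loss ≈ 2.81 dB

|Γ| = (S − 1)/(S + 1) = (6.23 − 1)/(6.23 + 1) = 5.23/7.23
RL = −20·log₁₀|Γ| = −20·log₁₀(0.723)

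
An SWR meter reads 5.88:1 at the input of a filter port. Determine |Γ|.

|Γ| = (S − 1)/(S + 1) = (5.88 − 1)/(5.88 + 1) = 4.88/6.88

|Γ| ≈ 0.709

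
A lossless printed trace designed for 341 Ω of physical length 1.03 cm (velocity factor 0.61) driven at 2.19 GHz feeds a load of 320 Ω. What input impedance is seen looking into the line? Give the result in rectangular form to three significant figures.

Z_in ≈ 340 + j21.6 Ω

λ = v/f = 0.61·c / 2.19 GHz = 0.0836 m
βl = 2π·l/λ = 2π × 0.123 = 44.4°
tan(βl) = tan(44.4°) = 0.978
Z_in = Z_0·(Z_L + jZ_0·tanβl)/(Z_0 + jZ_L·tanβl)
     = 341·(320 + j334)/(341 + j313)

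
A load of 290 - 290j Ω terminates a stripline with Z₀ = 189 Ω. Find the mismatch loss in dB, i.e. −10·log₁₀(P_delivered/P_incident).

mismatch loss ≈ 1.55 dB

Γ = (101 − j290)/(479 − j290), |Γ| = 0.548
|Γ|² = 0.301, so P_del/P_inc = 1 − |Γ|² = 0.699
ML = −10·log₁₀(1 − |Γ|²)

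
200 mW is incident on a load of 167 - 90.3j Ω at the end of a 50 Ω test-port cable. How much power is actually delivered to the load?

|Γ| = |(117 − j90.3)/(217 − j90.3)| = 0.629
|Γ|² = 0.395
P_refl = |Γ|²·P_inc = 79.1 mW, P_del = (1 − |Γ|²)·P_inc = 121 mW

P_delivered ≈ 121 mW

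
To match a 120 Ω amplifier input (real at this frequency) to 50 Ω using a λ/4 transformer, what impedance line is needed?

Z_qwt = √(Z_0·R_L) = √(50 × 120) = √6000

Z_qwt ≈ 77.5 Ω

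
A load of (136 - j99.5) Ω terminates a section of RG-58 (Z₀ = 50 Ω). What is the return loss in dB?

RL ≈ 4.1 dB

Γ = (86 − j99.5)/(186 − j99.5), |Γ| = 0.623
RL = −20·log₁₀|Γ| = −20·log₁₀(0.623)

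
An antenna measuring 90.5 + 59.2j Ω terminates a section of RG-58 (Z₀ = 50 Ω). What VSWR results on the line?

Γ = (Z_L − Z_0)/(Z_L + Z_0) = (40.5 + j59.2)/(140.5 + j59.2)
|Γ| = 71.7/152 = 0.47
VSWR = (1 + |Γ|)/(1 − |Γ|) = 1.47/0.53

VSWR ≈ 2.78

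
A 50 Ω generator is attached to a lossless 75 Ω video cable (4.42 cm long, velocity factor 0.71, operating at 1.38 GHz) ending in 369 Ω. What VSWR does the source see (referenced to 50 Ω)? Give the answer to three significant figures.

VSWR ≈ 3.5

λ = v/f = 0.71·c / 1.38 GHz = 0.154 m
βl = 2π·l/λ = 2π × 0.286 = 103°
tan(βl) = -4.3
Z_in = Z_0·(Z_L + jZ_0·tanβl)/(Z_0 + jZ_L·tanβl) = 16 + j16.7 Ω
Γ_s = (Z_in − Z_s)/(Z_in + Z_s) = (-34 + j16.7)/(66 + j16.7), |Γ_s| = 0.556
VSWR = (1 + |Γ_s|)/(1 − |Γ_s|)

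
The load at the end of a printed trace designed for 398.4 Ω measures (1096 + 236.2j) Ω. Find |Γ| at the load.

Γ = (Z_L − Z_0)/(Z_L + Z_0) = (697.6 + j236.2)/(1494 + j236.2)
|Γ| = 737/1510

|Γ| ≈ 0.487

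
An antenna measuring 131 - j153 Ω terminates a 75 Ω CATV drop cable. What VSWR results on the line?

VSWR ≈ 4.48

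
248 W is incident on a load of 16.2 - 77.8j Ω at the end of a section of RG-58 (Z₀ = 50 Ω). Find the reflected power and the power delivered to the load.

P_reflected ≈ 171 W; P_delivered ≈ 77 W

|Γ| = |(-33.8 − j77.8)/(66.2 − j77.8)| = 0.83
|Γ|² = 0.69
P_refl = |Γ|²·P_inc = 171 W, P_del = (1 − |Γ|²)·P_inc = 77 W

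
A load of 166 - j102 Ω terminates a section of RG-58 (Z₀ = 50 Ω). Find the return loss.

Γ = (116 − j102)/(216 − j102), |Γ| = 0.647
RL = −20·log₁₀|Γ| = −20·log₁₀(0.647)

RL ≈ 3.79 dB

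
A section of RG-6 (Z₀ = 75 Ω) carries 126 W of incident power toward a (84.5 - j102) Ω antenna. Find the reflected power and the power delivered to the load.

P_reflected ≈ 36.9 W; P_delivered ≈ 89.1 W

|Γ| = |(9.5 − j102)/(159.5 − j102)| = 0.541
|Γ|² = 0.293
P_refl = |Γ|²·P_inc = 36.9 W, P_del = (1 − |Γ|²)·P_inc = 89.1 W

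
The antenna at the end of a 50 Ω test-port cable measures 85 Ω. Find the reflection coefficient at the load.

Γ = 0.259

Γ = (Z_L − Z_0)/(Z_L + Z_0) = (85 − 50)/(85 + 50) = 35/135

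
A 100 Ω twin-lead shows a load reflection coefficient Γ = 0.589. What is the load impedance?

Z_L = Z_0·(1 + Γ)/(1 − Γ) = 100·(1.59)/(0.411)

Z_L ≈ 387 Ω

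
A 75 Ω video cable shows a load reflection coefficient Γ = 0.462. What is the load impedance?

Z_L = Z_0·(1 + Γ)/(1 − Γ) = 75·(1.46)/(0.538)

Z_L ≈ 204 Ω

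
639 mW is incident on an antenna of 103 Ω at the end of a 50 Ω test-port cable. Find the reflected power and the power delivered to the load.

P_reflected ≈ 76.7 mW; P_delivered ≈ 562 mW

Γ = (103 − 50)/(103 + 50) = 0.346
|Γ|² = 0.12
P_refl = |Γ|²·P_inc = 76.7 mW, P_del = (1 − |Γ|²)·P_inc = 562 mW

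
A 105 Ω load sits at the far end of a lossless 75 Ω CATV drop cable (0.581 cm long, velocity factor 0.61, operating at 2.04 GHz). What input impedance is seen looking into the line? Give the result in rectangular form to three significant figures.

λ = v/f = 0.61·c / 2.04 GHz = 0.0897 m
βl = 2π·l/λ = 2π × 0.0648 = 23.3°
tan(βl) = tan(23.3°) = 0.431
Z_in = Z_0·(Z_L + jZ_0·tanβl)/(Z_0 + jZ_L·tanβl)
     = 75·(105 + j32.3)/(75 + j45.3)

Z_in ≈ 91.3 − j22.7 Ω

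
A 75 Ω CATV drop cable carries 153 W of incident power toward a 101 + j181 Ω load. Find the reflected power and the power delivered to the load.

|Γ| = |(26 + j181)/(176 + j181)| = 0.724
|Γ|² = 0.525
P_refl = |Γ|²·P_inc = 80.3 W, P_del = (1 − |Γ|²)·P_inc = 72.7 W

P_reflected ≈ 80.3 W; P_delivered ≈ 72.7 W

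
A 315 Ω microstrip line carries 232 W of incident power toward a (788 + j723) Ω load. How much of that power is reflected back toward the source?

P_reflected ≈ 99.6 W

|Γ| = |(473 + j723)/(1103 + j723)| = 0.655
|Γ|² = 0.429
P_refl = |Γ|²·P_inc = 99.6 W, P_del = (1 − |Γ|²)·P_inc = 132 W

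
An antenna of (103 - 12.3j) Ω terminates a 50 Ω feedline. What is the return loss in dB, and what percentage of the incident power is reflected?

Γ = (53 − j12.3)/(153 − j12.3), |Γ| = 0.354
RL = −20·log₁₀(0.354) = 9.01 dB
P_refl/P_inc = |Γ|² = 0.126

RL ≈ 9.01 dB; 12.6% of incident power reflected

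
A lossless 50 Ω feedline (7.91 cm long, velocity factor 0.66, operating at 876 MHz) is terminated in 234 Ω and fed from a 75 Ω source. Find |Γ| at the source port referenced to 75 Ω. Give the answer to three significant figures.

λ = v/f = 0.66·c / 876 MHz = 0.226 m
βl = 2π·l/λ = 2π × 0.35 = 126°
tan(βl) = -1.38
Z_in = Z_0·(Z_L + jZ_0·tanβl)/(Z_0 + jZ_L·tanβl) = 15.9 + j33.8 Ω
Γ_s = (Z_in − Z_s)/(Z_in + Z_s) = (-59.1 + j33.8)/(90.9 + j33.8), |Γ_s| = 0.702

|Γ| ≈ 0.702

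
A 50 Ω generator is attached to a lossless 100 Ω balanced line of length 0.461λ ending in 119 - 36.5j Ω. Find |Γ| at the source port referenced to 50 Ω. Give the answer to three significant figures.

βl = 2π × 0.461 = 166°
tan(βl) = -0.25
Z_in = Z_0·(Z_L + jZ_0·tanβl)/(Z_0 + jZ_L·tanβl) = 138 − j22.4 Ω
Γ_s = (Z_in − Z_s)/(Z_in + Z_s) = (88.3 − j22.4)/(188 − j22.4), |Γ_s| = 0.48

|Γ| ≈ 0.48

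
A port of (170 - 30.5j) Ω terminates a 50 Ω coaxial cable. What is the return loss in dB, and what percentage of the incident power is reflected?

Γ = (120 − j30.5)/(220 − j30.5), |Γ| = 0.557
RL = −20·log₁₀(0.557) = 5.08 dB
P_refl/P_inc = |Γ|² = 0.311

RL ≈ 5.08 dB; 31.1% of incident power reflected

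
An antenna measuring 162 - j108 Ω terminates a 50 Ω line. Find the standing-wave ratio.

VSWR ≈ 4.78

Γ = (Z_L − Z_0)/(Z_L + Z_0) = (112 − j108)/(212 − j108)
|Γ| = 156/238 = 0.654
VSWR = (1 + |Γ|)/(1 − |Γ|) = 1.65/0.346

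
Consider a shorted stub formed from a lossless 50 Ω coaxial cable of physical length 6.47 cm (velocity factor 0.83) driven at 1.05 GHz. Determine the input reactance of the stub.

λ = v/f = 0.83·c / 1.05 GHz = 0.237 m
βl = 2π·l/λ = 2π × 0.273 = 98.2°
tan(βl) = -6.92
For a shorted stub, Z_in = jZ_0·tan(βl)

X_in ≈ -346 Ω (capacitive)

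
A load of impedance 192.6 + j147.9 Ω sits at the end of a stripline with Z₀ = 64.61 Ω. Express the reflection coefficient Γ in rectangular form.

Γ ≈ 0.622 + j0.217

Γ = (Z_L − Z_0)/(Z_L + Z_0) = (128 + j147.9)/(257.2 + j147.9)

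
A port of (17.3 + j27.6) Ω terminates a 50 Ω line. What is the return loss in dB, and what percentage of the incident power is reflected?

Γ = (-32.7 + j27.6)/(67.3 + j27.6), |Γ| = 0.588
RL = −20·log₁₀(0.588) = 4.61 dB
P_refl/P_inc = |Γ|² = 0.346

RL ≈ 4.61 dB; 34.6% of incident power reflected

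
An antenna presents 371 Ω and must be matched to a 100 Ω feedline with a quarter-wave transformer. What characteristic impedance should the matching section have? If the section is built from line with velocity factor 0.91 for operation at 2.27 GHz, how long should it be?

Z_qwt ≈ 193 Ω; length ≈ 3.01 cm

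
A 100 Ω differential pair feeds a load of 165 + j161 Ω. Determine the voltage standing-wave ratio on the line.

Γ = (Z_L − Z_0)/(Z_L + Z_0) = (65 + j161)/(265 + j161)
|Γ| = 174/310 = 0.56
VSWR = (1 + |Γ|)/(1 − |Γ|) = 1.56/0.44

VSWR ≈ 3.54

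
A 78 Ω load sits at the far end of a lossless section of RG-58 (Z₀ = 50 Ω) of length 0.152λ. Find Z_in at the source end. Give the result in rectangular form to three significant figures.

βl = 2π × 0.152 = 54.7°
tan(βl) = tan(54.7°) = 1.41
Z_in = Z_0·(Z_L + jZ_0·tanβl)/(Z_0 + jZ_L·tanβl)
     = 50·(78 + j70.7)/(50 + j110)

Z_in ≈ 39.9 − j17.3 Ω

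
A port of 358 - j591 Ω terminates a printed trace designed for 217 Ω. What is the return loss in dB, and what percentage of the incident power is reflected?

RL ≈ 2.65 dB; 54.3% of incident power reflected

Γ = (141 − j591)/(575 − j591), |Γ| = 0.737
RL = −20·log₁₀(0.737) = 2.65 dB
P_refl/P_inc = |Γ|² = 0.543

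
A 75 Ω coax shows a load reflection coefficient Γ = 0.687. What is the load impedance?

Z_L = Z_0·(1 + Γ)/(1 − Γ) = 75·(1.69)/(0.313)

Z_L ≈ 404 Ω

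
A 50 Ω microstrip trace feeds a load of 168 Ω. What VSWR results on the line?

VSWR ≈ 3.36

For a purely resistive load, VSWR = R_L/Z_0 or Z_0/R_L (whichever > 1) = 168/50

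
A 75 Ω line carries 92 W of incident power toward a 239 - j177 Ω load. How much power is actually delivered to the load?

|Γ| = |(164 − j177)/(314 − j177)| = 0.669
|Γ|² = 0.448
P_refl = |Γ|²·P_inc = 41.2 W, P_del = (1 − |Γ|²)·P_inc = 50.8 W

P_delivered ≈ 50.8 W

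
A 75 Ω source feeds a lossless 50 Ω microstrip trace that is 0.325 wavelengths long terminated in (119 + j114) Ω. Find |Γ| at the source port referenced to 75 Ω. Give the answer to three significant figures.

βl = 2π × 0.325 = 117°
tan(βl) = -1.96
Z_in = Z_0·(Z_L + jZ_0·tanβl)/(Z_0 + jZ_L·tanβl) = 11.1 + j12.4 Ω
Γ_s = (Z_in − Z_s)/(Z_in + Z_s) = (-63.9 + j12.4)/(86.1 + j12.4), |Γ_s| = 0.747

|Γ| ≈ 0.747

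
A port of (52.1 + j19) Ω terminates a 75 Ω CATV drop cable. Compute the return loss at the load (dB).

Γ = (-22.9 + j19)/(127.1 + j19), |Γ| = 0.232
RL = −20·log₁₀|Γ| = −20·log₁₀(0.232)

RL ≈ 12.7 dB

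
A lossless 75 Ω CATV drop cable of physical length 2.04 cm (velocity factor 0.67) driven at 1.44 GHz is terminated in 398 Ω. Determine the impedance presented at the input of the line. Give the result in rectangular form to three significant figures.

Z_in ≈ 21.9 − j54.2 Ω

λ = v/f = 0.67·c / 1.44 GHz = 0.14 m
βl = 2π·l/λ = 2π × 0.146 = 52.6°
tan(βl) = tan(52.6°) = 1.31
Z_in = Z_0·(Z_L + jZ_0·tanβl)/(Z_0 + jZ_L·tanβl)
     = 75·(398 + j98.1)/(75 + j521)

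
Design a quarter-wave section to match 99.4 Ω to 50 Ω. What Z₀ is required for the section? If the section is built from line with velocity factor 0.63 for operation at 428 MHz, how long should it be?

Z_qwt = √(Z_0·R_L) = √(50 × 99.4) = √4970
λ = 0.63·c/f = 0.442 m, so l = λ/4 = 0.11 m

Z_qwt ≈ 70.5 Ω; length ≈ 11 cm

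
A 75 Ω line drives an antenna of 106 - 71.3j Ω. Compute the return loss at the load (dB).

Γ = (31 − j71.3)/(181 − j71.3), |Γ| = 0.4
RL = −20·log₁₀|Γ| = −20·log₁₀(0.4)

RL ≈ 7.97 dB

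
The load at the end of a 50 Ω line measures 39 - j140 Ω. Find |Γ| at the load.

Γ = (Z_L − Z_0)/(Z_L + Z_0) = (-11 − j140)/(89 − j140)
|Γ| = 140/166

|Γ| ≈ 0.847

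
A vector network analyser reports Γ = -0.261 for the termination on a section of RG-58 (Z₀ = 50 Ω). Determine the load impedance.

Z_L = Z_0·(1 + Γ)/(1 − Γ) = 50·(0.739)/(1.26)

Z_L ≈ 29.3 Ω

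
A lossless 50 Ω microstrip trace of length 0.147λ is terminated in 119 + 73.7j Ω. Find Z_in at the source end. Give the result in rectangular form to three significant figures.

βl = 2π × 0.147 = 52.9°
tan(βl) = tan(52.9°) = 1.32
Z_in = Z_0·(Z_L + jZ_0·tanβl)/(Z_0 + jZ_L·tanβl)
     = 50·(119 + j140)/(-47.5 + j157)

Z_in ≈ 30.3 − j46.9 Ω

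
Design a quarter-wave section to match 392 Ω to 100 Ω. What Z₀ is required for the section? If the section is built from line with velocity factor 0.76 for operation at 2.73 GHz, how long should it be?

Z_qwt ≈ 198 Ω; length ≈ 2.09 cm

Z_qwt = √(Z_0·R_L) = √(100 × 392) = √39200
λ = 0.76·c/f = 0.0835 m, so l = λ/4 = 0.0209 m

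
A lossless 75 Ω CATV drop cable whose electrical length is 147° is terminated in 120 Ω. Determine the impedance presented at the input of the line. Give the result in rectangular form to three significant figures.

Z_in ≈ 82 + j36.5 Ω

tan(βl) = tan(147°) = -0.649
Z_in = Z_0·(Z_L + jZ_0·tanβl)/(Z_0 + jZ_L·tanβl)
     = 75·(120 − j48.7)/(75 − j77.9)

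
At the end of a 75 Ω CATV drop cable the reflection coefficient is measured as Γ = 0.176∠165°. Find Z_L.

Z_L ≈ 53 + j4.98 Ω

Z_L = Z_0·(1 + Γ)/(1 − Γ) = 75·(0.83 + j0.0456)/(1.17 − j0.0456)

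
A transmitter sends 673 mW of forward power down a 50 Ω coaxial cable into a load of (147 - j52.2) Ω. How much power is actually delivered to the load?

|Γ| = |(97 − j52.2)/(197 − j52.2)| = 0.541
|Γ|² = 0.292
P_refl = |Γ|²·P_inc = 197 mW, P_del = (1 − |Γ|²)·P_inc = 476 mW

P_delivered ≈ 476 mW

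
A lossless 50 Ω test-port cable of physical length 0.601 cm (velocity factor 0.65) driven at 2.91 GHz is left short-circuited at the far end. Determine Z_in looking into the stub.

λ = v/f = 0.65·c / 2.91 GHz = 0.067 m
βl = 2π·l/λ = 2π × 0.0897 = 32.3°
tan(βl) = 0.632
For a short-circuited stub, Z_in = jZ_0·tan(βl)

Z_in ≈ +j31.6 Ω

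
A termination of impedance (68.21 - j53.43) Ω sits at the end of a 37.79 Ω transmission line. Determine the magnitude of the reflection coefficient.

Γ = (Z_L − Z_0)/(Z_L + Z_0) = (30.42 − j53.43)/(106 − j53.43)
|Γ| = 61.5/119

|Γ| ≈ 0.518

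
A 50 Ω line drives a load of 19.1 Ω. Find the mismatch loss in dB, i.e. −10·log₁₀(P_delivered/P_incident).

mismatch loss ≈ 0.969 dB

Γ = (19.1 − 50)/(19.1 + 50) = -0.447
|Γ|² = 0.2, so P_del/P_inc = 1 − |Γ|² = 0.8
ML = −10·log₁₀(1 − |Γ|²)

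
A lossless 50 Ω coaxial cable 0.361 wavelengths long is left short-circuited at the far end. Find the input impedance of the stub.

βl = 2π × 0.361 = 130°
tan(βl) = -1.19
For a short-circuited stub, Z_in = jZ_0·tan(βl)

Z_in ≈ −j59.7 Ω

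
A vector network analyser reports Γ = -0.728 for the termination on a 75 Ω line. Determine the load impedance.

Z_L = Z_0·(1 + Γ)/(1 − Γ) = 75·(0.272)/(1.73)

Z_L ≈ 11.8 Ω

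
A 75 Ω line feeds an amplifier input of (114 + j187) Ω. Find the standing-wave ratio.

VSWR ≈ 6.1

Γ = (Z_L − Z_0)/(Z_L + Z_0) = (39 + j187)/(189 + j187)
|Γ| = 191/266 = 0.718
VSWR = (1 + |Γ|)/(1 − |Γ|) = 1.72/0.282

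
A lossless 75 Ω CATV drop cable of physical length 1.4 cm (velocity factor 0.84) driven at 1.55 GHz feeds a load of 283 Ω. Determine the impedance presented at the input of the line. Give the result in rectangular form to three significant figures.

Z_in ≈ 62.7 − j97.2 Ω

λ = v/f = 0.84·c / 1.55 GHz = 0.163 m
βl = 2π·l/λ = 2π × 0.0861 = 31°
tan(βl) = tan(31°) = 0.601
Z_in = Z_0·(Z_L + jZ_0·tanβl)/(Z_0 + jZ_L·tanβl)
     = 75·(283 + j45.1)/(75 + j170)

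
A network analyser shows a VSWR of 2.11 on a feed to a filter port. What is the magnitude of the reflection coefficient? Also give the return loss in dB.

|Γ| = (S − 1)/(S + 1) = (2.11 − 1)/(2.11 + 1) = 1.11/3.11
RL = −20·log₁₀|Γ| = −20·log₁₀(0.357)

|Γ| ≈ 0.357; return loss ≈ 8.95 dB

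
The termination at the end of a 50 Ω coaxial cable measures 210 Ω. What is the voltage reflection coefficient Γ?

Γ = 0.615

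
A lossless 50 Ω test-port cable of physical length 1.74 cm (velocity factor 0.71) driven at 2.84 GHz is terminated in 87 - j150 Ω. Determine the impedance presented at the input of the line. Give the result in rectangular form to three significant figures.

Z_in ≈ 6.93 + j6.72 Ω

λ = v/f = 0.71·c / 2.84 GHz = 0.075 m
βl = 2π·l/λ = 2π × 0.232 = 83.5°
tan(βl) = tan(83.5°) = 8.8
Z_in = Z_0·(Z_L + jZ_0·tanβl)/(Z_0 + jZ_L·tanβl)
     = 50·(87 + j290)/(1370 + j766)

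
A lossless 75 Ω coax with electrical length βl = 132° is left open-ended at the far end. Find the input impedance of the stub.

Z_in ≈ +j67.5 Ω

tan(βl) = -1.11
For an open-ended stub, Z_in = −jZ_0·cot(βl) = −jZ_0/tan(βl)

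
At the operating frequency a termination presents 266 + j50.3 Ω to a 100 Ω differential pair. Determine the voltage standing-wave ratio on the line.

VSWR ≈ 2.77

Γ = (Z_L − Z_0)/(Z_L + Z_0) = (166 + j50.3)/(366 + j50.3)
|Γ| = 173/369 = 0.47
VSWR = (1 + |Γ|)/(1 − |Γ|) = 1.47/0.53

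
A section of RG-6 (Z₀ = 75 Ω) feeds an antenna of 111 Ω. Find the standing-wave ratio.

Γ = (111 − 75)/(111 + 75) = 0.194
VSWR = (1 + 0.194)/(1 − 0.194)

VSWR ≈ 1.48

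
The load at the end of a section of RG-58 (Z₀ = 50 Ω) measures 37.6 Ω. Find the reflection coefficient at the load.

Γ = -0.142

Γ = (Z_L − Z_0)/(Z_L + Z_0) = (37.6 − 50)/(37.6 + 50) = -12.4/87.6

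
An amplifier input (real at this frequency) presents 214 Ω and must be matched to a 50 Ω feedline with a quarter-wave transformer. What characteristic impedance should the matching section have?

Z_qwt = √(Z_0·R_L) = √(50 × 214) = √10700

Z_qwt ≈ 103 Ω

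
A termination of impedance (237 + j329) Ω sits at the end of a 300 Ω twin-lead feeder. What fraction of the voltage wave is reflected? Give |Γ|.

|Γ| ≈ 0.532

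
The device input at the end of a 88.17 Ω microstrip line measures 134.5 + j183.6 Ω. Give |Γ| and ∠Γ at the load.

Γ = (Z_L − Z_0)/(Z_L + Z_0) = (46.33 + j183.6)/(222.7 + j183.6)
|Γ| = 189/289 = 0.656

Γ ≈ 0.656 ∠ 36.3°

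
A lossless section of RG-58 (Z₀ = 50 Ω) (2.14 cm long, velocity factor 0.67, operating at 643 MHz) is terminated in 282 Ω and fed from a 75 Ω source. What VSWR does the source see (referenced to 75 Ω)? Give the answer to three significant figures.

VSWR ≈ 4.6

λ = v/f = 0.67·c / 643 MHz = 0.313 m
βl = 2π·l/λ = 2π × 0.0685 = 24.6°
tan(βl) = 0.459
Z_in = Z_0·(Z_L + jZ_0·tanβl)/(Z_0 + jZ_L·tanβl) = 44.4 − j91.8 Ω
Γ_s = (Z_in − Z_s)/(Z_in + Z_s) = (-30.6 − j91.8)/(119 − j91.8), |Γ_s| = 0.643
VSWR = (1 + |Γ_s|)/(1 − |Γ_s|)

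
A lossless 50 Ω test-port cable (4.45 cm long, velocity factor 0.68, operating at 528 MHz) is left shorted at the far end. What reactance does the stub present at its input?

λ = v/f = 0.68·c / 528 MHz = 0.386 m
βl = 2π·l/λ = 2π × 0.115 = 41.5°
tan(βl) = 0.884
For a shorted stub, Z_in = jZ_0·tan(βl)

X_in ≈ 44.2 Ω (inductive)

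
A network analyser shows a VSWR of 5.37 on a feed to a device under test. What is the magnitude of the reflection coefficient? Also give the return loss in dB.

|Γ| = (S − 1)/(S + 1) = (5.37 − 1)/(5.37 + 1) = 4.37/6.37
RL = −20·log₁₀|Γ| = −20·log₁₀(0.686)

|Γ| ≈ 0.686; return loss ≈ 3.27 dB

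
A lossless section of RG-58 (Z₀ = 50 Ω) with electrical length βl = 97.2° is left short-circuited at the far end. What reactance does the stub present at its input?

X_in ≈ -396 Ω (capacitive)

tan(βl) = -7.92
For a short-circuited stub, Z_in = jZ_0·tan(βl)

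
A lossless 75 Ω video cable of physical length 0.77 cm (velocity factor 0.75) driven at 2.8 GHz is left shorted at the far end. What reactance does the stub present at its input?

λ = v/f = 0.75·c / 2.8 GHz = 0.0804 m
βl = 2π·l/λ = 2π × 0.0958 = 34.5°
tan(βl) = 0.687
For a shorted stub, Z_in = jZ_0·tan(βl)

X_in ≈ 51.5 Ω (inductive)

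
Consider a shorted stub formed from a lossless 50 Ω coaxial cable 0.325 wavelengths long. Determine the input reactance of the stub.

X_in ≈ -98.1 Ω (capacitive)

βl = 2π × 0.325 = 117°
tan(βl) = -1.96
For a shorted stub, Z_in = jZ_0·tan(βl)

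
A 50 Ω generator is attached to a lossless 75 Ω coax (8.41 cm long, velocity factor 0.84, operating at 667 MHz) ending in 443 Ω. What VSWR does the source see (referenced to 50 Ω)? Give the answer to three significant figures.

λ = v/f = 0.84·c / 667 MHz = 0.378 m
βl = 2π·l/λ = 2π × 0.223 = 80.1°
tan(βl) = 5.75
Z_in = Z_0·(Z_L + jZ_0·tanβl)/(Z_0 + jZ_L·tanβl) = 13.1 − j12.7 Ω
Γ_s = (Z_in − Z_s)/(Z_in + Z_s) = (-36.9 − j12.7)/(63.1 − j12.7), |Γ_s| = 0.607
VSWR = (1 + |Γ_s|)/(1 − |Γ_s|)

VSWR ≈ 4.09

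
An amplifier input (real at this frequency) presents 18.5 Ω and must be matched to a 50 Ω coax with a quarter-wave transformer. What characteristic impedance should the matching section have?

Z_qwt ≈ 30.4 Ω

Z_qwt = √(Z_0·R_L) = √(50 × 18.5) = √925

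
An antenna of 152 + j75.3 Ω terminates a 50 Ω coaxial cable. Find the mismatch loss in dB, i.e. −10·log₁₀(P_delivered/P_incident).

Γ = (102 + j75.3)/(202 + j75.3), |Γ| = 0.588
|Γ|² = 0.346, so P_del/P_inc = 1 − |Γ|² = 0.654
ML = −10·log₁₀(1 − |Γ|²)

mismatch loss ≈ 1.84 dB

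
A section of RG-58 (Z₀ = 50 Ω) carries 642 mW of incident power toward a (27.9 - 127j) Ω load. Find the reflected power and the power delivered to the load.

|Γ| = |(-22.1 − j127)/(77.9 − j127)| = 0.865
|Γ|² = 0.749
P_refl = |Γ|²·P_inc = 481 mW, P_del = (1 − |Γ|²)·P_inc = 161 mW

P_reflected ≈ 481 mW; P_delivered ≈ 161 mW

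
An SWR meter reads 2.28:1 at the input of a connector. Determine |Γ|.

|Γ| = (S − 1)/(S + 1) = (2.28 − 1)/(2.28 + 1) = 1.28/3.28

|Γ| ≈ 0.39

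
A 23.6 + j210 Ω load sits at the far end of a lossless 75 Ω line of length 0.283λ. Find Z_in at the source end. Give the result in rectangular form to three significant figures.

Z_in ≈ 2.69 − j9.96 Ω

βl = 2π × 0.283 = 102°
tan(βl) = tan(102°) = -4.75
Z_in = Z_0·(Z_L + jZ_0·tanβl)/(Z_0 + jZ_L·tanβl)
     = 75·(23.6 − j147)/(1070 − j112)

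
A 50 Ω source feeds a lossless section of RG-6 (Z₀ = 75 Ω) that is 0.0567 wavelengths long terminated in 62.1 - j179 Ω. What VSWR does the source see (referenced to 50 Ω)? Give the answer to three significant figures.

VSWR ≈ 10

βl = 2π × 0.0567 = 20.4°
tan(βl) = 0.372
Z_in = Z_0·(Z_L + jZ_0·tanβl)/(Z_0 + jZ_L·tanβl) = 19.3 − j83.2 Ω
Γ_s = (Z_in − Z_s)/(Z_in + Z_s) = (-30.7 − j83.2)/(69.3 − j83.2), |Γ_s| = 0.819
VSWR = (1 + |Γ_s|)/(1 − |Γ_s|)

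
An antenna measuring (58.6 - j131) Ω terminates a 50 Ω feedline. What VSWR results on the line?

VSWR ≈ 7.75

Γ = (Z_L − Z_0)/(Z_L + Z_0) = (8.6 − j131)/(108.6 − j131)
|Γ| = 131/170 = 0.772
VSWR = (1 + |Γ|)/(1 − |Γ|) = 1.77/0.228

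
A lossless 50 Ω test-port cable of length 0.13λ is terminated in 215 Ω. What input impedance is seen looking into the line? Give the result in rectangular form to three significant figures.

Z_in ≈ 20.9 − j42.4 Ω

βl = 2π × 0.13 = 46.8°
tan(βl) = tan(46.8°) = 1.06
Z_in = Z_0·(Z_L + jZ_0·tanβl)/(Z_0 + jZ_L·tanβl)
     = 50·(215 + j53.2)/(50 + j229)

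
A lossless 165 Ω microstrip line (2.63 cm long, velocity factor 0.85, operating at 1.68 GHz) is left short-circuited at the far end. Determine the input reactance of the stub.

λ = v/f = 0.85·c / 1.68 GHz = 0.152 m
βl = 2π·l/λ = 2π × 0.173 = 62.4°
tan(βl) = 1.91
For a short-circuited stub, Z_in = jZ_0·tan(βl)

X_in ≈ 315 Ω (inductive)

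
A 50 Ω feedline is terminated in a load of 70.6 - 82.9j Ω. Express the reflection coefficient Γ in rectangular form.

Γ = (Z_L − Z_0)/(Z_L + Z_0) = (20.6 − j82.9)/(120.6 − j82.9)

Γ ≈ 0.437 − j0.387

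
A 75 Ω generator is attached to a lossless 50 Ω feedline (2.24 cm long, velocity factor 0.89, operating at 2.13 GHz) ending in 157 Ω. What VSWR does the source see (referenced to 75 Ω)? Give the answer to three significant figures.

VSWR ≈ 4.25

λ = v/f = 0.89·c / 2.13 GHz = 0.125 m
βl = 2π·l/λ = 2π × 0.179 = 64.3°
tan(βl) = 2.08
Z_in = Z_0·(Z_L + jZ_0·tanβl)/(Z_0 + jZ_L·tanβl) = 19.2 − j21.1 Ω
Γ_s = (Z_in − Z_s)/(Z_in + Z_s) = (-55.8 − j21.1)/(94.2 − j21.1), |Γ_s| = 0.619
VSWR = (1 + |Γ_s|)/(1 − |Γ_s|)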